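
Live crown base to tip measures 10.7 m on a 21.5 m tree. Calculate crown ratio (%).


Formula: Crown Ratio = (Crown Length / Total Height) * 100
CR = (10.7 m / 21.5 m) * 100
CR = 0.4977 * 100 = 49.8%

49.8


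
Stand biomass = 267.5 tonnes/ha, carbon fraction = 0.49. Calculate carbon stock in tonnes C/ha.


Formula: Carbon Stock = Biomass * Carbon Fraction
C = 267.5 t/ha * 0.49
C = 131.1 t C/ha

131.1


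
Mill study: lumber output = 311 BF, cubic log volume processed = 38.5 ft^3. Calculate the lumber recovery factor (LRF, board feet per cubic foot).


Formula: LRF = Lumber Output (BF) / Log Input (ft^3)
LRF = 311 BF / 38.5 ft^3
LRF = 8.08 BF/ft^3

8.08


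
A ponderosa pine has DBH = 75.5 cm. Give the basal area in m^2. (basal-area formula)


Formula: BA = pi * (DBH/2)^2 / 10000  (cm^2 to m^2)
Radius = DBH/2 = 75.5/2 = 37.75 cm
BA = pi * 37.75^2 / 10000
   = 4476.9659 cm^2 / 10000
   = 0.4477 m^2

0.4477


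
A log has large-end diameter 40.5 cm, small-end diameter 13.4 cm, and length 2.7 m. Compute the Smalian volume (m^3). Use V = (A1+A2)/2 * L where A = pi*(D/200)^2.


Smalian: V = (A1 + A2)/2 * L,  A = pi*(D/200)^2
A1 = pi*(40.5/200)^2 = 0.128825 m^2
A2 = pi*(13.4/200)^2 = 0.014103 m^2
V = (0.128825+0.014103)/2*2.7 = 0.193 m^3

0.193


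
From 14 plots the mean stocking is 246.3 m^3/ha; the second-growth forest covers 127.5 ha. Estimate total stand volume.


Formula: Total Volume = Mean Volume per ha * Total Area
Total Volume = 246.3 m^3/ha * 127.5 ha
Total Volume = 31403 m^3

31403


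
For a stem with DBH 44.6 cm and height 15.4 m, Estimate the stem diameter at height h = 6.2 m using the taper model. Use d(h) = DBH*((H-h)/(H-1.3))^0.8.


Taper: d(h) = DBH * ((H - h) / (H - 1.3))^0.8
Numerator = H - h = 15.4 - 6.2 = 9.2 m
Denominator = H - 1.3 = 15.4 - 1.3 = 14.1 m
Ratio = 9.2 / 14.1 = 0.65248
d = 44.6 * 0.65248^0.8 = 31.7 cm

31.7


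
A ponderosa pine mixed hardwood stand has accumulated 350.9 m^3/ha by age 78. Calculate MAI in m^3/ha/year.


Formula: MAI = Total Volume / Stand Age
MAI = 350.9 m^3/ha / 78 years
MAI = 4.5 m^3/ha/year

4.5


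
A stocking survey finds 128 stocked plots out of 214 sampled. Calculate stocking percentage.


Formula: Stocking % = stocked plots / total plots * 100
Stocking = 128 / 214 * 100
Stocking = 0.5981 * 100 = 59.8%

59.8


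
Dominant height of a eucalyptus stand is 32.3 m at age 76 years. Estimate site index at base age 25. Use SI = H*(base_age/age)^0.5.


Formula: SI = H_dom * (base_age / age)^0.5
Age ratio = 25 / 76 = 0.32895
sqrt(age_ratio) = 0.57354
SI = 32.3 * 0.57354 = 18.5 m

18.5


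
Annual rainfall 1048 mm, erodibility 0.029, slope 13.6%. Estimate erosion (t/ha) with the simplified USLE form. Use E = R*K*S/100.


Formula: E = R * K * S / 100  (simplified USLE)
R * K = 1048 * 0.029 = 30.392
E = 30.392 * 13.6 / 100 = 4.13 t/ha

4.13


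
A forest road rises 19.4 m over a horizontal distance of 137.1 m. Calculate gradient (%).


Formula: Gradient = rise / run * 100
Gradient = 19.4 / 137.1 * 100 = 14.2%

14.2


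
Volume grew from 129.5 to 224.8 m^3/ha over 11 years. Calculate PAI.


Formula: PAI = (V_T2 - V_T1) / (T2 - T1)
Volume increment = 224.8 - 129.5 = 95.3 m^3/ha
PAI = 95.3 / 11 = 8.66 m^3/ha/year

8.66


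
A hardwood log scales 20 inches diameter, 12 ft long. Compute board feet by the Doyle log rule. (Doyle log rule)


Doyle: BF = (D - 4)^2 * L / 16
Adjusted diameter = 20 - 4 = 16 in
(D-4)^2 = 16^2 = 256
BF = 256 * 12 / 16 = 192 BF

192


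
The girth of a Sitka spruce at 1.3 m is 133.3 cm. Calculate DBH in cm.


Formula: DBH = C / pi
DBH = 133.3 / pi
pi = 3.14159...
DBH = 42.4 cm

42.4


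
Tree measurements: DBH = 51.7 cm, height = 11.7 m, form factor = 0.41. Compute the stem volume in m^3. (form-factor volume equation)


Formula: V = pi * (DBH/200)^2 * H * ff
Radius = DBH/200 = 51.7/200 = 0.2585 m
Radius^2 = 0.2585^2 = 0.06682225 m^2
V = pi * 0.06682225 * 11.7 * 0.41
V = 1.007 m^3

1.007


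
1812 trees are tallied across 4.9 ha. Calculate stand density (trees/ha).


Formula: Stand Density = N_trees / Area_ha
Density = 1812 trees / 4.9 ha
Density = 370 trees/ha

370


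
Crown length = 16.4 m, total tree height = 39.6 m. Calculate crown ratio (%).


Formula: Crown Ratio = (Crown Length / Total Height) * 100
CR = (16.4 m / 39.6 m) * 100
CR = 0.4141 * 100 = 41.4%

41.4


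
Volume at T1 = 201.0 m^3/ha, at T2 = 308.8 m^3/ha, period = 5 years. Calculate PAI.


Formula: PAI = (V_T2 - V_T1) / (T2 - T1)
Volume increment = 308.8 - 201.0 = 107.8 m^3/ha
PAI = 107.8 / 5 = 21.56 m^3/ha/year

21.56


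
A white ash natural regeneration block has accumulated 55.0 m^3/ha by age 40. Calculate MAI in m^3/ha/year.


Formula: MAI = Total Volume / Stand Age
MAI = 55.0 m^3/ha / 40 years
MAI = 1.38 m^3/ha/year

1.38


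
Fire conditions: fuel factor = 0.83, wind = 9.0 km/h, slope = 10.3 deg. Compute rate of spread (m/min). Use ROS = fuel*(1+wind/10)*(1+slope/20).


Formula: ROS = fuel * (1 + wind/10) * (1 + slope/20)
Wind factor = 1 + 9.0/10 = 1.9
Slope factor = 1 + 10.3/20 = 1.515
ROS = 0.83 * 1.9 * 1.515 = 2.39 m/min

2.39


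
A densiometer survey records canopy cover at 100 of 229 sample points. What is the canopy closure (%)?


Formula: Canopy closure = covered points / total points * 100
Closure = 100 / 229 * 100
Closure = 0.4367 * 100 = 43.7%

43.7


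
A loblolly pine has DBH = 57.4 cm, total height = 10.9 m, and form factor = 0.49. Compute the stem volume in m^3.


Formula: V = pi * (DBH/200)^2 * H * ff
Radius = DBH/200 = 57.4/200 = 0.287 m
Radius^2 = 0.287^2 = 0.082369 m^2
V = pi * 0.082369 * 10.9 * 0.49
V = 1.382 m^3

1.382


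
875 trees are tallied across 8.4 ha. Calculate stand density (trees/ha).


Formula: Stand Density = N_trees / Area_ha
Density = 875 trees / 8.4 ha
Density = 104 trees/ha

104


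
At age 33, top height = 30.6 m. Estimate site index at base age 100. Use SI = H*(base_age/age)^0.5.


Formula: SI = H_dom * (base_age / age)^0.5
Age ratio = 100 / 33 = 3.0303
sqrt(age_ratio) = 1.74078
SI = 30.6 * 1.74078 = 53.3 m

53.3


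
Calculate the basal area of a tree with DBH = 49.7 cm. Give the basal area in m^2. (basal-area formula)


Formula: BA = pi * (DBH/2)^2 / 10000  (cm^2 to m^2)
Radius = DBH/2 = 49.7/2 = 24.85 cm
BA = pi * 24.85^2 / 10000
   = 1940.0041 cm^2 / 10000
   = 0.194 m^2

0.194


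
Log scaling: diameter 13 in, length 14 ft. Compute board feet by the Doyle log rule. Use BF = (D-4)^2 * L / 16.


Doyle: BF = (D - 4)^2 * L / 16
Adjusted diameter = 13 - 4 = 9 in
(D-4)^2 = 9^2 = 81
BF = 81 * 14 / 16 = 71 BF

71


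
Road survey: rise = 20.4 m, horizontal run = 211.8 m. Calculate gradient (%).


Formula: Gradient = rise / run * 100
Gradient = 20.4 / 211.8 * 100 = 9.6%

9.6


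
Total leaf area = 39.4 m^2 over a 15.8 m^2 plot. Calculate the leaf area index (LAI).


Formula: LAI = total leaf area / ground area  (dimensionless)
LAI = 39.4 m^2 / 15.8 m^2
LAI = 2.49

2.49


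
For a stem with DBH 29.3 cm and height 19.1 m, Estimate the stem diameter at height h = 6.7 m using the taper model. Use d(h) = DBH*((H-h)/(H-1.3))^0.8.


Taper: d(h) = DBH * ((H - h) / (H - 1.3))^0.8
Numerator = H - h = 19.1 - 6.7 = 12.4 m
Denominator = H - 1.3 = 19.1 - 1.3 = 17.8 m
Ratio = 12.4 / 17.8 = 0.69663
d = 29.3 * 0.69663^0.8 = 21.9 cm

21.9


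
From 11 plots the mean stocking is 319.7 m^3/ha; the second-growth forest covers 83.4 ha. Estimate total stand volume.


Formula: Total Volume = Mean Volume per ha * Total Area
Total Volume = 319.7 m^3/ha * 83.4 ha
Total Volume = 26663 m^3

26663


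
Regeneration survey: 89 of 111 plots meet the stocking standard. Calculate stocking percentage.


Formula: Stocking % = stocked plots / total plots * 100
Stocking = 89 / 111 * 100
Stocking = 0.8018 * 100 = 80.2%

80.2


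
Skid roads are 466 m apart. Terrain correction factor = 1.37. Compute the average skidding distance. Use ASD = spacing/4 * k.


Formula: ASD = (spacing / 4) * correction
Uncorrected distance = spacing / 4 = 466 / 4 = 116.5 m
ASD = 116.5 * 1.37 = 160 m

160


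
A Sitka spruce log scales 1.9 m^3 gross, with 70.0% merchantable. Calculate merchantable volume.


Formula: MV = V_total * (merchantable_pct / 100)
Merchantable fraction = 70.0% / 100 = 0.7
MV = 1.9 m^3 * 0.7 = 1.33 m^3

1.33


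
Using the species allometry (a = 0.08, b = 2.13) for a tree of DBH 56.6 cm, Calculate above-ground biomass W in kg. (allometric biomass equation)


Formula: W = a * DBH^b  (allometric power law)
DBH^b = 56.6^2.13 = 5413.76
W = 0.08 * 5413.76 = 433.1 kg

433.1


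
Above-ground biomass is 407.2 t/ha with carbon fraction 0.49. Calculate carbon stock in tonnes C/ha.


Formula: Carbon Stock = Biomass * Carbon Fraction
C = 407.2 t/ha * 0.49
C = 199.5 t C/ha

199.5


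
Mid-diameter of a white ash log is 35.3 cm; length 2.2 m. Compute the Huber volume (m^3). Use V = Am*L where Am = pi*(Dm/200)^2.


Huber: V = Am * L,  Am = pi*(Dm/200)^2
Am = pi*(35.3/200)^2 = 0.097868 m^2
V = 0.097868*2.2 = 0.2153 m^3

0.2153


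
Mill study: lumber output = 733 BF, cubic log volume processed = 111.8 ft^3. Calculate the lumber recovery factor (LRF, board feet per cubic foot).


Formula: LRF = Lumber Output (BF) / Log Input (ft^3)
LRF = 733 BF / 111.8 ft^3
LRF = 6.56 BF/ft^3

6.56


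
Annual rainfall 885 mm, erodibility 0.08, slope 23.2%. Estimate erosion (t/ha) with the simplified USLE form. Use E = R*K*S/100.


Formula: E = R * K * S / 100  (simplified USLE)
R * K = 885 * 0.08 = 70.8
E = 70.8 * 23.2 / 100 = 16.43 t/ha

16.43


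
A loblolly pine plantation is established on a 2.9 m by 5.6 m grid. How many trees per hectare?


Formula: TPH = 10000 m^2/ha / (spacing_x * spacing_y)
Area per tree = 2.9 m * 5.6 m = 16.24 m^2
TPH = 10000 / 16.24 = 616 trees/ha

616


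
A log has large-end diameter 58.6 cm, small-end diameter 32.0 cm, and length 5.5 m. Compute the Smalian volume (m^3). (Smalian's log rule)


Smalian: V = (A1 + A2)/2 * L,  A = pi*(D/200)^2
A1 = pi*(58.6/200)^2 = 0.269703 m^2
A2 = pi*(32.0/200)^2 = 0.080425 m^2
V = (0.269703+0.080425)/2*5.5 = 0.9629 m^3

0.9629


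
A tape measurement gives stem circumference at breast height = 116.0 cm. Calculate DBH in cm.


Formula: DBH = C / pi
DBH = 116.0 / pi
pi = 3.14159...
DBH = 36.9 cm

36.9


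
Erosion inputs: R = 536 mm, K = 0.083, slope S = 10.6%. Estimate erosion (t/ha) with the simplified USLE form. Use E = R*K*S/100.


Formula: E = R * K * S / 100  (simplified USLE)
R * K = 536 * 0.083 = 44.488
E = 44.488 * 10.6 / 100 = 4.72 t/ha

4.72


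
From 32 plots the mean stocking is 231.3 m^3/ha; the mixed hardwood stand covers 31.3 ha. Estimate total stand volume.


Formula: Total Volume = Mean Volume per ha * Total Area
Total Volume = 231.3 m^3/ha * 31.3 ha
Total Volume = 7240 m^3

7240


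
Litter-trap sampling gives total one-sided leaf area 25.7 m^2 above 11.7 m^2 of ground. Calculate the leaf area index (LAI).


Formula: LAI = total leaf area / ground area  (dimensionless)
LAI = 25.7 m^2 / 11.7 m^2
LAI = 2.2

2.2


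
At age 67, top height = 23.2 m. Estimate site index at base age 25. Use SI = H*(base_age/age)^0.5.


Formula: SI = H_dom * (base_age / age)^0.5
Age ratio = 25 / 67 = 0.37313
sqrt(age_ratio) = 0.61085
SI = 23.2 * 0.61085 = 14.2 m

14.2


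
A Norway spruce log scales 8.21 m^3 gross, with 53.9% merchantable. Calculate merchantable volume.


Formula: MV = V_total * (merchantable_pct / 100)
Merchantable fraction = 53.9% / 100 = 0.539
MV = 8.21 m^3 * 0.539 = 4.425 m^3

4.425


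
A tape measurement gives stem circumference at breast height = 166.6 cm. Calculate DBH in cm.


Formula: DBH = C / pi
DBH = 166.6 / pi
pi = 3.14159...
DBH = 53.0 cm

53.0


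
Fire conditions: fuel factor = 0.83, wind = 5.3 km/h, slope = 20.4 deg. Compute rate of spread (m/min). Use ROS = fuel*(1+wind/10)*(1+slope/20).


Formula: ROS = fuel * (1 + wind/10) * (1 + slope/20)
Wind factor = 1 + 5.3/10 = 1.53
Slope factor = 1 + 20.4/20 = 2.02
ROS = 0.83 * 1.53 * 2.02 = 2.57 m/min

2.57


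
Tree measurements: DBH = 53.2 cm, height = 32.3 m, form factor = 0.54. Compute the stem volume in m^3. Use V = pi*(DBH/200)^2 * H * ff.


Formula: V = pi * (DBH/200)^2 * H * ff
Radius = DBH/200 = 53.2/200 = 0.266 m
Radius^2 = 0.266^2 = 0.070756 m^2
V = pi * 0.070756 * 32.3 * 0.54
V = 3.877 m^3

3.877


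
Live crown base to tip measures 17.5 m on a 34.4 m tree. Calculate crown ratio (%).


Formula: Crown Ratio = (Crown Length / Total Height) * 100
CR = (17.5 m / 34.4 m) * 100
CR = 0.5087 * 100 = 50.9%

50.9


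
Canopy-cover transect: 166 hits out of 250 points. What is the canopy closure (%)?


Formula: Canopy closure = covered points / total points * 100
Closure = 166 / 250 * 100
Closure = 0.664 * 100 = 66.4%

66.4


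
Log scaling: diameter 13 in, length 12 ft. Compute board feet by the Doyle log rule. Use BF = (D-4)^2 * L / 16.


Doyle: BF = (D - 4)^2 * L / 16
Adjusted diameter = 13 - 4 = 9 in
(D-4)^2 = 9^2 = 81
BF = 81 * 12 / 16 = 61 BF

61


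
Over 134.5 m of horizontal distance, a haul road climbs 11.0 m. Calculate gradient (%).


Formula: Gradient = rise / run * 100
Gradient = 11.0 / 134.5 * 100 = 8.2%

8.2


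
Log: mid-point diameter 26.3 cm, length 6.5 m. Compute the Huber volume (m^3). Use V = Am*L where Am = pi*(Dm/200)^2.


Huber: V = Am * L,  Am = pi*(Dm/200)^2
Am = pi*(26.3/200)^2 = 0.054325 m^2
V = 0.054325*6.5 = 0.3531 m^3

0.3531


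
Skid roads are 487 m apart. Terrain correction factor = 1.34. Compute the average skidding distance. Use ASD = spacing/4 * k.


Formula: ASD = (spacing / 4) * correction
Uncorrected distance = spacing / 4 = 487 / 4 = 121.75 m
ASD = 121.75 * 1.34 = 163 m

163


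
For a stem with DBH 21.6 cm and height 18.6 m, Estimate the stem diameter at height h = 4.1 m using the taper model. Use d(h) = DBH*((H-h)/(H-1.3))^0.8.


Taper: d(h) = DBH * ((H - h) / (H - 1.3))^0.8
Numerator = H - h = 18.6 - 4.1 = 14.5 m
Denominator = H - 1.3 = 18.6 - 1.3 = 17.3 m
Ratio = 14.5 / 17.3 = 0.83815
d = 21.6 * 0.83815^0.8 = 18.8 cm

18.8


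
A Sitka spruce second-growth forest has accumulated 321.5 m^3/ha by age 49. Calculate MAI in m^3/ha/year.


Formula: MAI = Total Volume / Stand Age
MAI = 321.5 m^3/ha / 49 years
MAI = 6.56 m^3/ha/year

6.56


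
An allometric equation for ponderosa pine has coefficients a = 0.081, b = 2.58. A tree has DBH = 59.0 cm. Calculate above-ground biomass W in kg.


Formula: W = a * DBH^b  (allometric power law)
DBH^b = 59.0^2.58 = 37050.8512
W = 0.081 * 37050.8512 = 3001.1 kg

3001.1


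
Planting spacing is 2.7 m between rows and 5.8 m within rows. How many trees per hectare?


Formula: TPH = 10000 m^2/ha / (spacing_x * spacing_y)
Area per tree = 2.7 m * 5.8 m = 15.66 m^2
TPH = 10000 / 15.66 = 639 trees/ha

639


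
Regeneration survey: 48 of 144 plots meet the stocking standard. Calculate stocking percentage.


Formula: Stocking % = stocked plots / total plots * 100
Stocking = 48 / 144 * 100
Stocking = 0.3333 * 100 = 33.3%

33.3


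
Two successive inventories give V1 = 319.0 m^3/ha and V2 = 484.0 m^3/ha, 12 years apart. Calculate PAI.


Formula: PAI = (V_T2 - V_T1) / (T2 - T1)
Volume increment = 484.0 - 319.0 = 165.0 m^3/ha
PAI = 165.0 / 12 = 13.75 m^3/ha/year

13.75


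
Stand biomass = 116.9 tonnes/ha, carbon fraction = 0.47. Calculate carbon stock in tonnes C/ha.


Formula: Carbon Stock = Biomass * Carbon Fraction
C = 116.9 t/ha * 0.47
C = 54.9 t C/ha

54.9


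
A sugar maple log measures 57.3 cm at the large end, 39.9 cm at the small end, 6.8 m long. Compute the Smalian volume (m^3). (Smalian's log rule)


Smalian: V = (A1 + A2)/2 * L,  A = pi*(D/200)^2
A1 = pi*(57.3/200)^2 = 0.257869 m^2
A2 = pi*(39.9/200)^2 = 0.125036 m^2
V = (0.257869+0.125036)/2*6.8 = 1.3019 m^3

1.3019


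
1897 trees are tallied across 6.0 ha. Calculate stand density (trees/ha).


Formula: Stand Density = N_trees / Area_ha
Density = 1897 trees / 6.0 ha
Density = 316 trees/ha

316


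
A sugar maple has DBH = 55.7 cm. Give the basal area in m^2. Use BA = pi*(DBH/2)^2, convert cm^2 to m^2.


Formula: BA = pi * (DBH/2)^2 / 10000  (cm^2 to m^2)
Radius = DBH/2 = 55.7/2 = 27.85 cm
BA = pi * 27.85^2 / 10000
   = 2436.6899 cm^2 / 10000
   = 0.2437 m^2

0.2437


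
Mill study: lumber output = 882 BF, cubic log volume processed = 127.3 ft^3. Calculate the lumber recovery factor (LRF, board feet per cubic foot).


Formula: LRF = Lumber Output (BF) / Log Input (ft^3)
LRF = 882 BF / 127.3 ft^3
LRF = 6.93 BF/ft^3

6.93


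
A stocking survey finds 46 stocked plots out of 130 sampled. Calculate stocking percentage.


Formula: Stocking % = stocked plots / total plots * 100
Stocking = 46 / 130 * 100
Stocking = 0.3538 * 100 = 35.4%

35.4


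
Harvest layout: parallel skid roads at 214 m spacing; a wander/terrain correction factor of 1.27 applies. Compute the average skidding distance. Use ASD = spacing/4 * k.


Formula: ASD = (spacing / 4) * correction
Uncorrected distance = spacing / 4 = 214 / 4 = 53.5 m
ASD = 53.5 * 1.27 = 68 m

68


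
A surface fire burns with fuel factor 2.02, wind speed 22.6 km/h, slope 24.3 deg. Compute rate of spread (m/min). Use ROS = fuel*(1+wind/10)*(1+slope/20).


Formula: ROS = fuel * (1 + wind/10) * (1 + slope/20)
Wind factor = 1 + 22.6/10 = 3.26
Slope factor = 1 + 24.3/20 = 2.215
ROS = 2.02 * 3.26 * 2.215 = 14.59 m/min

14.59


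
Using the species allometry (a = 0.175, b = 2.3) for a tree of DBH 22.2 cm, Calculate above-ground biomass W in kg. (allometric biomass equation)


Formula: W = a * DBH^b  (allometric power law)
DBH^b = 22.2^2.3 = 1249.1421
W = 0.175 * 1249.1421 = 218.6 kg

218.6


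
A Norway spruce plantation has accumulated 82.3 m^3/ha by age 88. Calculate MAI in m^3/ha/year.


Formula: MAI = Total Volume / Stand Age
MAI = 82.3 m^3/ha / 88 years
MAI = 0.94 m^3/ha/year

0.94


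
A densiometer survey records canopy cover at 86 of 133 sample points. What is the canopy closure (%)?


Formula: Canopy closure = covered points / total points * 100
Closure = 86 / 133 * 100
Closure = 0.6466 * 100 = 64.7%

64.7


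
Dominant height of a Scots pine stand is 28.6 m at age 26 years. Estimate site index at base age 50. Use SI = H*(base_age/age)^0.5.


Formula: SI = H_dom * (base_age / age)^0.5
Age ratio = 50 / 26 = 1.92308
sqrt(age_ratio) = 1.38675
SI = 28.6 * 1.38675 = 39.7 m

39.7


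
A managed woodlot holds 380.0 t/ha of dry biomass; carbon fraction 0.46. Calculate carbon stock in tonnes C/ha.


Formula: Carbon Stock = Biomass * Carbon Fraction
C = 380.0 t/ha * 0.46
C = 174.8 t C/ha

174.8


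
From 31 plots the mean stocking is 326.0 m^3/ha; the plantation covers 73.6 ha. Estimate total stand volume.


Formula: Total Volume = Mean Volume per ha * Total Area
Total Volume = 326.0 m^3/ha * 73.6 ha
Total Volume = 23994 m^3

23994


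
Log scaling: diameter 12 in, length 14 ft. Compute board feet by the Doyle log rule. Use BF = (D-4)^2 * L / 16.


Doyle: BF = (D - 4)^2 * L / 16
Adjusted diameter = 12 - 4 = 8 in
(D-4)^2 = 8^2 = 64
BF = 64 * 14 / 16 = 56 BF

56


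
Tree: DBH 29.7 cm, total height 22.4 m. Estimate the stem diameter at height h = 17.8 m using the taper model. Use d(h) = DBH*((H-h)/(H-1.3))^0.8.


Taper: d(h) = DBH * ((H - h) / (H - 1.3))^0.8
Numerator = H - h = 22.4 - 17.8 = 4.6 m
Denominator = H - 1.3 = 22.4 - 1.3 = 21.1 m
Ratio = 4.6 / 21.1 = 0.21801
d = 29.7 * 0.21801^0.8 = 8.8 cm

8.8


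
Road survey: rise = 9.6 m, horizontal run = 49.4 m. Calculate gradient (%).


Formula: Gradient = rise / run * 100
Gradient = 9.6 / 49.4 * 100 = 19.4%

19.4


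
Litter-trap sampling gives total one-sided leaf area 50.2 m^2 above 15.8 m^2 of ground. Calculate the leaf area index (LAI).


Formula: LAI = total leaf area / ground area  (dimensionless)
LAI = 50.2 m^2 / 15.8 m^2
LAI = 3.18

3.18


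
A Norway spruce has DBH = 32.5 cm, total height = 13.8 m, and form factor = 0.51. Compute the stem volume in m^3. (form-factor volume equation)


Formula: V = pi * (DBH/200)^2 * H * ff
Radius = DBH/200 = 32.5/200 = 0.1625 m
Radius^2 = 0.1625^2 = 0.02640625 m^2
V = pi * 0.02640625 * 13.8 * 0.51
V = 0.584 m^3

0.584


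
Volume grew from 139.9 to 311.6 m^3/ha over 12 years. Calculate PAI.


Formula: PAI = (V_T2 - V_T1) / (T2 - T1)
Volume increment = 311.6 - 139.9 = 171.7 m^3/ha
PAI = 171.7 / 12 = 14.31 m^3/ha/year

14.31


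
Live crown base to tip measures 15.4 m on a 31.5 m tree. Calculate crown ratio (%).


Formula: Crown Ratio = (Crown Length / Total Height) * 100
CR = (15.4 m / 31.5 m) * 100
CR = 0.4889 * 100 = 48.9%

48.9


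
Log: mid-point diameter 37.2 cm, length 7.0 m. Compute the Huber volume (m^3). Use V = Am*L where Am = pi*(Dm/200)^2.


Huber: V = Am * L,  Am = pi*(Dm/200)^2
Am = pi*(37.2/200)^2 = 0.108687 m^2
V = 0.108687*7.0 = 0.7608 m^3

0.7608


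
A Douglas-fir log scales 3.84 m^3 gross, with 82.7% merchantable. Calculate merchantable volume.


Formula: MV = V_total * (merchantable_pct / 100)
Merchantable fraction = 82.7% / 100 = 0.827
MV = 3.84 m^3 * 0.827 = 3.176 m^3

3.176


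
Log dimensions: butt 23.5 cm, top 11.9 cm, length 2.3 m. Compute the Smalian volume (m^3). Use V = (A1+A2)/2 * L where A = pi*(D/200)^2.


Smalian: V = (A1 + A2)/2 * L,  A = pi*(D/200)^2
A1 = pi*(23.5/200)^2 = 0.043374 m^2
A2 = pi*(11.9/200)^2 = 0.011122 m^2
V = (0.043374+0.011122)/2*2.3 = 0.0627 m^3

0.0627


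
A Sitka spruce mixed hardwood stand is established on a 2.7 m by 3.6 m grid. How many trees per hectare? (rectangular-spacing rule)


Formula: TPH = 10000 m^2/ha / (spacing_x * spacing_y)
Area per tree = 2.7 m * 3.6 m = 9.72 m^2
TPH = 10000 / 9.72 = 1029 trees/ha

1029


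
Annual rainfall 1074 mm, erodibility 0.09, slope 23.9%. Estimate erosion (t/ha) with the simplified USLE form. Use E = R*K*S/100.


Formula: E = R * K * S / 100  (simplified USLE)
R * K = 1074 * 0.09 = 96.66
E = 96.66 * 23.9 / 100 = 23.1 t/ha

23.1


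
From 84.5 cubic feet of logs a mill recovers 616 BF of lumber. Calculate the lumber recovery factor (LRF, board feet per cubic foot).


Formula: LRF = Lumber Output (BF) / Log Input (ft^3)
LRF = 616 BF / 84.5 ft^3
LRF = 7.29 BF/ft^3

7.29


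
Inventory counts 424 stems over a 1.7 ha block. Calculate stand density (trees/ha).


Formula: Stand Density = N_trees / Area_ha
Density = 424 trees / 1.7 ha
Density = 249 trees/ha

249


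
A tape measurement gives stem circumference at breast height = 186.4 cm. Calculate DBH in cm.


Formula: DBH = C / pi
DBH = 186.4 / pi
pi = 3.14159...
DBH = 59.3 cm

59.3


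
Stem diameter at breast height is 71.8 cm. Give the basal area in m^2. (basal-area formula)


Formula: BA = pi * (DBH/2)^2 / 10000  (cm^2 to m^2)
Radius = DBH/2 = 71.8/2 = 35.9 cm
BA = pi * 35.9^2 / 10000
   = 4048.916 cm^2 / 10000
   = 0.4049 m^2

0.4049


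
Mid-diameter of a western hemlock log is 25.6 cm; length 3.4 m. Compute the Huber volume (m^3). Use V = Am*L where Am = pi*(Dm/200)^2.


Huber: V = Am * L,  Am = pi*(Dm/200)^2
Am = pi*(25.6/200)^2 = 0.051472 m^2
V = 0.051472*3.4 = 0.175 m^3

0.175


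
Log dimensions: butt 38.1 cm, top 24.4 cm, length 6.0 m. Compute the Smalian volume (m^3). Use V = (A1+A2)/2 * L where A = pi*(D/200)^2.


Smalian: V = (A1 + A2)/2 * L,  A = pi*(D/200)^2
A1 = pi*(38.1/200)^2 = 0.114009 m^2
A2 = pi*(24.4/200)^2 = 0.046759 m^2
V = (0.114009+0.046759)/2*6.0 = 0.4823 m^3

0.4823


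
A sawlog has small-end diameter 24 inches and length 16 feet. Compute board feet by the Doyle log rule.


Doyle: BF = (D - 4)^2 * L / 16
Adjusted diameter = 24 - 4 = 20 in
(D-4)^2 = 20^2 = 400
BF = 400 * 16 / 16 = 400 BF

400


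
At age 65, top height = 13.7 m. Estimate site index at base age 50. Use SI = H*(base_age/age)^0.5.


Formula: SI = H_dom * (base_age / age)^0.5
Age ratio = 50 / 65 = 0.76923
sqrt(age_ratio) = 0.87706
SI = 13.7 * 0.87706 = 12.0 m

12.0


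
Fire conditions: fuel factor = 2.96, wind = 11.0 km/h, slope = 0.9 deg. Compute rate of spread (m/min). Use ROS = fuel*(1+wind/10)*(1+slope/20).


Formula: ROS = fuel * (1 + wind/10) * (1 + slope/20)
Wind factor = 1 + 11.0/10 = 2.1
Slope factor = 1 + 0.9/20 = 1.045
ROS = 2.96 * 2.1 * 1.045 = 6.5 m/min

6.5


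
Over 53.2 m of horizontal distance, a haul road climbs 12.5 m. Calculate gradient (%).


Formula: Gradient = rise / run * 100
Gradient = 12.5 / 53.2 * 100 = 23.5%

23.5


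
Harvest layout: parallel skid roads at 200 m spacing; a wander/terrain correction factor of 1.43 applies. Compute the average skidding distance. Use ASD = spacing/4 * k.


Formula: ASD = (spacing / 4) * correction
Uncorrected distance = spacing / 4 = 200 / 4 = 50 m
ASD = 50 * 1.43 = 72 m

72


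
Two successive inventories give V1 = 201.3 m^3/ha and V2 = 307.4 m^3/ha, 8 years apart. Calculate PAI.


Formula: PAI = (V_T2 - V_T1) / (T2 - T1)
Volume increment = 307.4 - 201.3 = 106.1 m^3/ha
PAI = 106.1 / 8 = 13.26 m^3/ha/year

13.26


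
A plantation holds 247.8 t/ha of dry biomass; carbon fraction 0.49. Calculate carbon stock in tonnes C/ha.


Formula: Carbon Stock = Biomass * Carbon Fraction
C = 247.8 t/ha * 0.49
C = 121.4 t C/ha

121.4


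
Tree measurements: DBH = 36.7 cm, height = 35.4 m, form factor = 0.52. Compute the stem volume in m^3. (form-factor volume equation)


Formula: V = pi * (DBH/200)^2 * H * ff
Radius = DBH/200 = 36.7/200 = 0.1835 m
Radius^2 = 0.1835^2 = 0.03367225 m^2
V = pi * 0.03367225 * 35.4 * 0.52
V = 1.947 m^3

1.947


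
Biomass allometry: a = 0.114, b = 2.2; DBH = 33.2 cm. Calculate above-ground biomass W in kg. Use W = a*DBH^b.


Formula: W = a * DBH^b  (allometric power law)
DBH^b = 33.2^2.2 = 2220.771
W = 0.114 * 2220.771 = 253.2 kg

253.2


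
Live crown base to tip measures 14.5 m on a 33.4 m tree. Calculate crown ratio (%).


Formula: Crown Ratio = (Crown Length / Total Height) * 100
CR = (14.5 m / 33.4 m) * 100
CR = 0.4341 * 100 = 43.4%

43.4


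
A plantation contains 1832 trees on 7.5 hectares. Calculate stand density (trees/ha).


Formula: Stand Density = N_trees / Area_ha
Density = 1832 trees / 7.5 ha
Density = 244 trees/ha

244


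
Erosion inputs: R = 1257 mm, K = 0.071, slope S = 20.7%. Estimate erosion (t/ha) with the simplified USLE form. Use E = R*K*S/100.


Formula: E = R * K * S / 100  (simplified USLE)
R * K = 1257 * 0.071 = 89.247
E = 89.247 * 20.7 / 100 = 18.47 t/ha

18.47


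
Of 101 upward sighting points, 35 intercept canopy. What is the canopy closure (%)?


Formula: Canopy closure = covered points / total points * 100
Closure = 35 / 101 * 100
Closure = 0.3465 * 100 = 34.7%

34.7


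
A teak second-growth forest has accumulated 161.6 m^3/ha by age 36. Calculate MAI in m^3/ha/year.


Formula: MAI = Total Volume / Stand Age
MAI = 161.6 m^3/ha / 36 years
MAI = 4.49 m^3/ha/year

4.49


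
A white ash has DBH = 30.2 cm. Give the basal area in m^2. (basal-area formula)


Formula: BA = pi * (DBH/2)^2 / 10000  (cm^2 to m^2)
Radius = DBH/2 = 30.2/2 = 15.1 cm
BA = pi * 15.1^2 / 10000
   = 716.3145 cm^2 / 10000
   = 0.0716 m^2

0.0716


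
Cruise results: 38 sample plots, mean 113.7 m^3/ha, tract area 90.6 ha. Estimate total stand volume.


Formula: Total Volume = Mean Volume per ha * Total Area
Total Volume = 113.7 m^3/ha * 90.6 ha
Total Volume = 10301 m^3

10301


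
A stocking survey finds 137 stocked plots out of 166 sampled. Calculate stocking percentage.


Formula: Stocking % = stocked plots / total plots * 100
Stocking = 137 / 166 * 100
Stocking = 0.8253 * 100 = 82.5%

82.5


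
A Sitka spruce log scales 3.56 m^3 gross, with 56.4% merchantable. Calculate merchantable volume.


Formula: MV = V_total * (merchantable_pct / 100)
Merchantable fraction = 56.4% / 100 = 0.564
MV = 3.56 m^3 * 0.564 = 2.008 m^3

2.008


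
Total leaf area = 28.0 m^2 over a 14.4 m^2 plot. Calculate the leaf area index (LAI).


Formula: LAI = total leaf area / ground area  (dimensionless)
LAI = 28.0 m^2 / 14.4 m^2
LAI = 1.94

1.94


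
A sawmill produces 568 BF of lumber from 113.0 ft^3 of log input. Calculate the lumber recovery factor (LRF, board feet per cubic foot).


Formula: LRF = Lumber Output (BF) / Log Input (ft^3)
LRF = 568 BF / 113.0 ft^3
LRF = 5.03 BF/ft^3

5.03


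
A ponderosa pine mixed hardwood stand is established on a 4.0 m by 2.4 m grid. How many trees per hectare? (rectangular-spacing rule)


Formula: TPH = 10000 m^2/ha / (spacing_x * spacing_y)
Area per tree = 4.0 m * 2.4 m = 9.6 m^2
TPH = 10000 / 9.6 = 1042 trees/ha

1042


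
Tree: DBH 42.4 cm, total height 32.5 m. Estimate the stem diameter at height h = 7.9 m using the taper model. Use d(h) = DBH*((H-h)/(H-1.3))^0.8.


Taper: d(h) = DBH * ((H - h) / (H - 1.3))^0.8
Numerator = H - h = 32.5 - 7.9 = 24.6 m
Denominator = H - 1.3 = 32.5 - 1.3 = 31.2 m
Ratio = 24.6 / 31.2 = 0.78846
d = 42.4 * 0.78846^0.8 = 35.1 cm

35.1


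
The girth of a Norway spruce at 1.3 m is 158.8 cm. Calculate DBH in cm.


Formula: DBH = C / pi
DBH = 158.8 / pi
pi = 3.14159...
DBH = 50.5 cm

50.5


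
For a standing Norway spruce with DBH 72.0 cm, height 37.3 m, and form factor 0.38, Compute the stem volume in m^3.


Formula: V = pi * (DBH/200)^2 * H * ff
Radius = DBH/200 = 72.0/200 = 0.36 m
Radius^2 = 0.36^2 = 0.1296 m^2
V = pi * 0.1296 * 37.3 * 0.38
V = 5.771 m^3

5.771


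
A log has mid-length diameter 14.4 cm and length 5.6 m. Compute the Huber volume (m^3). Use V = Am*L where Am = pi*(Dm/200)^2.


Huber: V = Am * L,  Am = pi*(Dm/200)^2
Am = pi*(14.4/200)^2 = 0.016286 m^2
V = 0.016286*5.6 = 0.0912 m^3

0.0912


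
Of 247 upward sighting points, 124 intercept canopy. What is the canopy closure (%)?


Formula: Canopy closure = covered points / total points * 100
Closure = 124 / 247 * 100
Closure = 0.502 * 100 = 50.2%

50.2


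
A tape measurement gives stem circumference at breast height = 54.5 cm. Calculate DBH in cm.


Formula: DBH = C / pi
DBH = 54.5 / pi
pi = 3.14159...
DBH = 17.3 cm

17.3


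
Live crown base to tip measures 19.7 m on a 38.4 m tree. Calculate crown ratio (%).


Formula: Crown Ratio = (Crown Length / Total Height) * 100
CR = (19.7 m / 38.4 m) * 100
CR = 0.513 * 100 = 51.3%

51.3


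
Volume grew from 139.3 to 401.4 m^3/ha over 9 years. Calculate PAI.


Formula: PAI = (V_T2 - V_T1) / (T2 - T1)
Volume increment = 401.4 - 139.3 = 262.1 m^3/ha
PAI = 262.1 / 9 = 29.12 m^3/ha/year

29.12


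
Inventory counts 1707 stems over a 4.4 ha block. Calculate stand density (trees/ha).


Formula: Stand Density = N_trees / Area_ha
Density = 1707 trees / 4.4 ha
Density = 388 trees/ha

388


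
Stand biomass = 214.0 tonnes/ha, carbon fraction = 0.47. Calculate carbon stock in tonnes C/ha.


Formula: Carbon Stock = Biomass * Carbon Fraction
C = 214.0 t/ha * 0.47
C = 100.6 t C/ha

100.6


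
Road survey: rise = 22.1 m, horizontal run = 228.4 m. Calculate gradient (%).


Formula: Gradient = rise / run * 100
Gradient = 22.1 / 228.4 * 100 = 9.7%

9.7


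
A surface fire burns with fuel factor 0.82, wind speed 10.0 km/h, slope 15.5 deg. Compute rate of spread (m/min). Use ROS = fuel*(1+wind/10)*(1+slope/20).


Formula: ROS = fuel * (1 + wind/10) * (1 + slope/20)
Wind factor = 1 + 10.0/10 = 2.0
Slope factor = 1 + 15.5/20 = 1.775
ROS = 0.82 * 2.0 * 1.775 = 2.91 m/min

2.91


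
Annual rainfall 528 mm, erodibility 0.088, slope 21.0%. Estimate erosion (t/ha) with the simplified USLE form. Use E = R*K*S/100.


Formula: E = R * K * S / 100  (simplified USLE)
R * K = 528 * 0.088 = 46.464
E = 46.464 * 21.0 / 100 = 9.76 t/ha

9.76


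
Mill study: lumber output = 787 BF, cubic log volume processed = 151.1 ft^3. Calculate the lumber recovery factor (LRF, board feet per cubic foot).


Formula: LRF = Lumber Output (BF) / Log Input (ft^3)
LRF = 787 BF / 151.1 ft^3
LRF = 5.21 BF/ft^3

5.21


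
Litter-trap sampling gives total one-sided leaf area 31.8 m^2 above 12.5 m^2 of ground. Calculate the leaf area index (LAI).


Formula: LAI = total leaf area / ground area  (dimensionless)
LAI = 31.8 m^2 / 12.5 m^2
LAI = 2.54

2.54


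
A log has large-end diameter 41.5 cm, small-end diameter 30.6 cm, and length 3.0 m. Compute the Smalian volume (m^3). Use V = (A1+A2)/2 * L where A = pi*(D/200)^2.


Smalian: V = (A1 + A2)/2 * L,  A = pi*(D/200)^2
A1 = pi*(41.5/200)^2 = 0.135265 m^2
A2 = pi*(30.6/200)^2 = 0.073542 m^2
V = (0.135265+0.073542)/2*3.0 = 0.3132 m^3

0.3132


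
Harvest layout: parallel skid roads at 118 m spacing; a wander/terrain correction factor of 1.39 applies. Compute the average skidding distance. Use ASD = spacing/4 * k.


Formula: ASD = (spacing / 4) * correction
Uncorrected distance = spacing / 4 = 118 / 4 = 29.5 m
ASD = 29.5 * 1.39 = 41 m

41


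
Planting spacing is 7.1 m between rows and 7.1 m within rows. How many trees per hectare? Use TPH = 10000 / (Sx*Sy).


Formula: TPH = 10000 m^2/ha / (spacing_x * spacing_y)
Area per tree = 7.1 m * 7.1 m = 50.41 m^2
TPH = 10000 / 50.41 = 198 trees/ha

198


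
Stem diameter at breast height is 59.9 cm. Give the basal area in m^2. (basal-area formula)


Formula: BA = pi * (DBH/2)^2 / 10000  (cm^2 to m^2)
Radius = DBH/2 = 59.9/2 = 29.95 cm
BA = pi * 29.95^2 / 10000
   = 2818.0165 cm^2 / 10000
   = 0.2818 m^2

0.2818


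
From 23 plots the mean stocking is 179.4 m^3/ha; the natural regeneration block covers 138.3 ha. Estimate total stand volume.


Formula: Total Volume = Mean Volume per ha * Total Area
Total Volume = 179.4 m^3/ha * 138.3 ha
Total Volume = 24811 m^3

24811


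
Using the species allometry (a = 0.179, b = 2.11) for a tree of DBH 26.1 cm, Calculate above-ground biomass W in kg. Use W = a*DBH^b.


Formula: W = a * DBH^b  (allometric power law)
DBH^b = 26.1^2.11 = 975.2399
W = 0.179 * 975.2399 = 174.6 kg

174.6


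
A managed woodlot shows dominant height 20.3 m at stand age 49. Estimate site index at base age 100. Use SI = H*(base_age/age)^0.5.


Formula: SI = H_dom * (base_age / age)^0.5
Age ratio = 100 / 49 = 2.04082
sqrt(age_ratio) = 1.42857
SI = 20.3 * 1.42857 = 29.0 m

29.0


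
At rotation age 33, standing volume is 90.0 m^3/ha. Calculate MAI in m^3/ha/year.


Formula: MAI = Total Volume / Stand Age
MAI = 90.0 m^3/ha / 33 years
MAI = 2.73 m^3/ha/year

2.73


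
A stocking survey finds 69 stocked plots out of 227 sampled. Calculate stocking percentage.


Formula: Stocking % = stocked plots / total plots * 100
Stocking = 69 / 227 * 100
Stocking = 0.304 * 100 = 30.4%

30.4


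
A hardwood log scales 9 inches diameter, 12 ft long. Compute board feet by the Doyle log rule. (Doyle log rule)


Doyle: BF = (D - 4)^2 * L / 16
Adjusted diameter = 9 - 4 = 5 in
(D-4)^2 = 5^2 = 25
BF = 25 * 12 / 16 = 19 BF

19


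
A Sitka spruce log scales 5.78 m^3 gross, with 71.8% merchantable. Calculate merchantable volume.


Formula: MV = V_total * (merchantable_pct / 100)
Merchantable fraction = 71.8% / 100 = 0.718
MV = 5.78 m^3 * 0.718 = 4.15 m^3

4.15


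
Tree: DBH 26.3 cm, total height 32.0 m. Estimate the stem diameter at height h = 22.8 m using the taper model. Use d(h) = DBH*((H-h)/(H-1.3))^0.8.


Taper: d(h) = DBH * ((H - h) / (H - 1.3))^0.8
Numerator = H - h = 32.0 - 22.8 = 9.2 m
Denominator = H - 1.3 = 32.0 - 1.3 = 30.7 m
Ratio = 9.2 / 30.7 = 0.29967
d = 26.3 * 0.29967^0.8 = 10.0 cm

10.0


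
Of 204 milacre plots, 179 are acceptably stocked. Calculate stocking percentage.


Formula: Stocking % = stocked plots / total plots * 100
Stocking = 179 / 204 * 100
Stocking = 0.8775 * 100 = 87.7%

87.7


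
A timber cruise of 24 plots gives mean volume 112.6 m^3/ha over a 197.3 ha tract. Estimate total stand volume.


Formula: Total Volume = Mean Volume per ha * Total Area
Total Volume = 112.6 m^3/ha * 197.3 ha
Total Volume = 22216 m^3

22216


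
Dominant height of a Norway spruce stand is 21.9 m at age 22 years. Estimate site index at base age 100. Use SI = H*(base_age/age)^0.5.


Formula: SI = H_dom * (base_age / age)^0.5
Age ratio = 100 / 22 = 4.54545
sqrt(age_ratio) = 2.13201
SI = 21.9 * 2.13201 = 46.7 m

46.7


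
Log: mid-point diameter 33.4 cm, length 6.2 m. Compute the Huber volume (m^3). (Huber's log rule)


Huber: V = Am * L,  Am = pi*(Dm/200)^2
Am = pi*(33.4/200)^2 = 0.087616 m^2
V = 0.087616*6.2 = 0.5432 m^3

0.5432


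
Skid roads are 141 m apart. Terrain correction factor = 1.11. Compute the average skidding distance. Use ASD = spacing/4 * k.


Formula: ASD = (spacing / 4) * correction
Uncorrected distance = spacing / 4 = 141 / 4 = 35.25 m
ASD = 35.25 * 1.11 = 39 m

39


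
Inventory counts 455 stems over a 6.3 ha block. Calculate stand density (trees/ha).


Formula: Stand Density = N_trees / Area_ha
Density = 455 trees / 6.3 ha
Density = 72 trees/ha

72


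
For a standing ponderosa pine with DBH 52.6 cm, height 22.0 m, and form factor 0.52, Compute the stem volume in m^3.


Formula: V = pi * (DBH/200)^2 * H * ff
Radius = DBH/200 = 52.6/200 = 0.263 m
Radius^2 = 0.263^2 = 0.069169 m^2
V = pi * 0.069169 * 22.0 * 0.52
V = 2.486 m^3

2.486


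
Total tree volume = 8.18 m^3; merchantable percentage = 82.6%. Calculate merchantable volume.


Formula: MV = V_total * (merchantable_pct / 100)
Merchantable fraction = 82.6% / 100 = 0.826
MV = 8.18 m^3 * 0.826 = 6.757 m^3

6.757


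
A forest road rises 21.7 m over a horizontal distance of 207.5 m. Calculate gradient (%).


Formula: Gradient = rise / run * 100
Gradient = 21.7 / 207.5 * 100 = 10.5%

10.5


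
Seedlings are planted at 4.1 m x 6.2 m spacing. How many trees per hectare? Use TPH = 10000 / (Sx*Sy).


Formula: TPH = 10000 m^2/ha / (spacing_x * spacing_y)
Area per tree = 4.1 m * 6.2 m = 25.42 m^2
TPH = 10000 / 25.42 = 393 trees/ha

393


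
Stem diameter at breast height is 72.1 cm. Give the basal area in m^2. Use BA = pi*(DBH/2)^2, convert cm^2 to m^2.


Formula: BA = pi * (DBH/2)^2 / 10000  (cm^2 to m^2)
Radius = DBH/2 = 72.1/2 = 36.05 cm
BA = pi * 36.05^2 / 10000
   = 4082.8217 cm^2 / 10000
   = 0.4083 m^2

0.4083


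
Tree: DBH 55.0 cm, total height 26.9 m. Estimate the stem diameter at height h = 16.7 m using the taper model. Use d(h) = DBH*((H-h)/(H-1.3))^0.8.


Taper: d(h) = DBH * ((H - h) / (H - 1.3))^0.8
Numerator = H - h = 26.9 - 16.7 = 10.2 m
Denominator = H - 1.3 = 26.9 - 1.3 = 25.6 m
Ratio = 10.2 / 25.6 = 0.39844
d = 55.0 * 0.39844^0.8 = 26.3 cm

26.3


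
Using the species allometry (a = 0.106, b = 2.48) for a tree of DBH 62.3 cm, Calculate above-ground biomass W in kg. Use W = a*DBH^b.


Formula: W = a * DBH^b  (allometric power law)
DBH^b = 62.3^2.48 = 28205.2761
W = 0.106 * 28205.2761 = 2989.8 kg

2989.8


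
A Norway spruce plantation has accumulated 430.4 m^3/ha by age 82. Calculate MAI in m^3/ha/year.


Formula: MAI = Total Volume / Stand Age
MAI = 430.4 m^3/ha / 82 years
MAI = 5.25 m^3/ha/year

5.25


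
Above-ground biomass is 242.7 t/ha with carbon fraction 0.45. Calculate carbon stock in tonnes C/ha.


Formula: Carbon Stock = Biomass * Carbon Fraction
C = 242.7 t/ha * 0.45
C = 109.2 t C/ha

109.2


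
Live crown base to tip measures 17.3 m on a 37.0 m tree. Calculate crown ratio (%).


Formula: Crown Ratio = (Crown Length / Total Height) * 100
CR = (17.3 m / 37.0 m) * 100
CR = 0.4676 * 100 = 46.8%

46.8


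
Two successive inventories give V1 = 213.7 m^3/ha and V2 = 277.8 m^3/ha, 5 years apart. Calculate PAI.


Formula: PAI = (V_T2 - V_T1) / (T2 - T1)
Volume increment = 277.8 - 213.7 = 64.1 m^3/ha
PAI = 64.1 / 5 = 12.82 m^3/ha/year

12.82


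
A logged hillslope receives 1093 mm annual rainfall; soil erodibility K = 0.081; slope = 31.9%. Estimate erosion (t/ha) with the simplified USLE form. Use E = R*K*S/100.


Formula: E = R * K * S / 100  (simplified USLE)
R * K = 1093 * 0.081 = 88.533
E = 88.533 * 31.9 / 100 = 28.24 t/ha

28.24
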